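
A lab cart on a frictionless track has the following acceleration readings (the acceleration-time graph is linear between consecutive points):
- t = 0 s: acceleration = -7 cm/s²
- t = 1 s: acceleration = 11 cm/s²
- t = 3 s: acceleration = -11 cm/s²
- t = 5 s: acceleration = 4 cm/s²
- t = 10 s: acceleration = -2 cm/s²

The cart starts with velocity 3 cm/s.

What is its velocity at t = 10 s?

Δv equals the area under the a-t graph; then v = v₀ + Δv.
0–1 s: ½(-7 + 11)(1) = 2 cm/s
1–3 s: ½(11 + -11)(2) = 0 cm/s
3–5 s: ½(-11 + 4)(2) = -7 cm/s
5–10 s: ½(4 + -2)(5) = 5 cm/s
Δv = 0 cm/s, so v(10) = 3 + (0) = 3 cm/s.

3 cm/s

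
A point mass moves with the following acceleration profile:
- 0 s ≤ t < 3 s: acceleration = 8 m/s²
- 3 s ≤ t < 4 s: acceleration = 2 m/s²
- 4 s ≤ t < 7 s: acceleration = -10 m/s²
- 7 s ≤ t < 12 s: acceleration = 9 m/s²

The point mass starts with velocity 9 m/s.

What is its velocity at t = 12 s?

Δv equals the area under the a-t graph; then v = v₀ + Δv.
0–3 s: 8 × 3 = 24 m/s
3–4 s: 2 × 1 = 2 m/s
4–7 s: -10 × 3 = -30 m/s
7–12 s: 9 × 5 = 45 m/s
Δv = 41 m/s, so v(12) = 9 + (41) = 50 m/s.

50 m/s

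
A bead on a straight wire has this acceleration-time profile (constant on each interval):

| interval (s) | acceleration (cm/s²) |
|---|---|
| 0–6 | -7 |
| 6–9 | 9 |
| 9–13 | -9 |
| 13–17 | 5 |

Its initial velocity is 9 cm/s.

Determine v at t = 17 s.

Δv equals the area under the a-t graph; then v = v₀ + Δv.
0–6 s: -7 × 6 = -42 cm/s
6–9 s: 9 × 3 = 27 cm/s
9–13 s: -9 × 4 = -36 cm/s
13–17 s: 5 × 4 = 20 cm/s
Δv = -31 cm/s, so v(17) = 9 + (-31) = -22 cm/s.

-22 cm/s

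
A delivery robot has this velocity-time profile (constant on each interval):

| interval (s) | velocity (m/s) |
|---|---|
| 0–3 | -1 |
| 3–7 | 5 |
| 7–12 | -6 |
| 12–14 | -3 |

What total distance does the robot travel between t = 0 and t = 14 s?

Distance (not displacement) is the total path length: add the absolute areas under v-t.
0–3 s: |-1| × 3 = 3 m
3–7 s: |5| × 4 = 20 m
7–12 s: |-6| × 5 = 30 m
12–14 s: |-3| × 2 = 6 m
Total distance = 59 m

59 m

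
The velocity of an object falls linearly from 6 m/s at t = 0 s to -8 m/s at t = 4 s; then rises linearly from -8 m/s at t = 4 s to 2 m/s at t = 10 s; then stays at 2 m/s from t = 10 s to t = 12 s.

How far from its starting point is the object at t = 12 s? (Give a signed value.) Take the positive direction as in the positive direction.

-18 m

Displacement is the signed area under the v-t curve.
0–4 s: ½(6 + -8)(4) = -4 m
4–10 s: ½(-8 + 2)(6) = -18 m
10–12 s: 2 × 2 = 4 m
Net displacement = -18 m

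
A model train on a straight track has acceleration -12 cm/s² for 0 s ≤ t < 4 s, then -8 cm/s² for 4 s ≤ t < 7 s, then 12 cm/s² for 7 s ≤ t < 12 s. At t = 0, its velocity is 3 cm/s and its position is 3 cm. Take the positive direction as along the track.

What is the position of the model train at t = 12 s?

On each constant-a segment, Δv = aΔt and Δx = v₀Δt + ½aΔt²; chain segment to segment.
0–4 s: v starts 3 cm/s; Δx = 3·4 + ½·-12·4² = -84 cm; v ends -45 cm/s.
4–7 s: v starts -45 cm/s; Δx = -45·3 + ½·-8·3² = -171 cm; v ends -69 cm/s.
7–12 s: v starts -69 cm/s; Δx = -69·5 + ½·12·5² = -195 cm; v ends -9 cm/s.
x(12) = 3 + Σ Δx = -447 cm.

-447 cm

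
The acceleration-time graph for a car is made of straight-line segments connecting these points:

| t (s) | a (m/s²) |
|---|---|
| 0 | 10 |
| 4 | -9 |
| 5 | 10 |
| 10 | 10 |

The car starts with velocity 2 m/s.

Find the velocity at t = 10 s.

Δv equals the area under the a-t graph; then v = v₀ + Δv.
0–4 s: ½(10 + -9)(4) = 2 m/s
4–5 s: ½(-9 + 10)(1) = 0.5 m/s
5–10 s: 10 × 5 = 50 m/s
Δv = 52.5 m/s, so v(10) = 2 + (52.5) = 54.5 m/s.

54.5 m/s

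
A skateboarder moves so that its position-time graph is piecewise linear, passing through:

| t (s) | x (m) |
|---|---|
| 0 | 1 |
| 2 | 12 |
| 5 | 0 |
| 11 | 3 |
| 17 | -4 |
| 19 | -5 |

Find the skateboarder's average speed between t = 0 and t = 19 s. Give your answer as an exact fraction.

34/19 m/s

Average speed = (total path length)/(elapsed time); on a piecewise-linear x-t graph the path length is Σ|Δx|.
0–2 s: |Δx| = |12 − 1| = 11 m
2–5 s: |Δx| = |0 − 12| = 12 m
5–11 s: |Δx| = |3 − 0| = 3 m
11–17 s: |Δx| = |-4 − 3| = 7 m
17–19 s: |Δx| = |-5 − -4| = 1 m
Total path = 34 m; average speed = 34/19 = 34/19 m/s.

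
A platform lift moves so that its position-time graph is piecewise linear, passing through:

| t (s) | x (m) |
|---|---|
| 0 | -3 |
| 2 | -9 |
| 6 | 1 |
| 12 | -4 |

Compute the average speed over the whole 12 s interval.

Average speed = (total path length)/(elapsed time); on a piecewise-linear x-t graph the path length is Σ|Δx|.
0–2 s: |Δx| = |-9 − -3| = 6 m
2–6 s: |Δx| = |1 − -9| = 10 m
6–12 s: |Δx| = |-4 − 1| = 5 m
Total path = 21 m; average speed = 21/12 = 1.75 m/s.

1.75 m/s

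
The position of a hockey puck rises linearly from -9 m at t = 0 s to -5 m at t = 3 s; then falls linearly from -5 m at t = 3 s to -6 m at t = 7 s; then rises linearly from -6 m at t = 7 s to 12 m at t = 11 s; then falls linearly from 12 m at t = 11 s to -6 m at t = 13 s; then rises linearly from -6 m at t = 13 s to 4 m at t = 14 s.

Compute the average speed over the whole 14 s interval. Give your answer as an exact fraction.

51/14 m/s

Average speed = (total path length)/(elapsed time); on a piecewise-linear x-t graph the path length is Σ|Δx|.
0–3 s: |Δx| = |-5 − -9| = 4 m
3–7 s: |Δx| = |-6 − -5| = 1 m
7–11 s: |Δx| = |12 − -6| = 18 m
11–13 s: |Δx| = |-6 − 12| = 18 m
13–14 s: |Δx| = |4 − -6| = 10 m
Total path = 51 m; average speed = 51/14 = 51/14 m/s.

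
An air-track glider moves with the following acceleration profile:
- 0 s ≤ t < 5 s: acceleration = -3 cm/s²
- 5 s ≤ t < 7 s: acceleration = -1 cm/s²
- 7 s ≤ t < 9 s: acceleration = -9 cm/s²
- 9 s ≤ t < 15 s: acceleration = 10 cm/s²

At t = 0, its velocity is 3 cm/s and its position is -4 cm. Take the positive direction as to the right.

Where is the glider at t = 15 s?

-110.5 cm

On each constant-a segment, Δv = aΔt and Δx = v₀Δt + ½aΔt²; chain segment to segment.
0–5 s: v starts 3 cm/s; Δx = 3·5 + ½·-3·5² = -22.5 cm; v ends -12 cm/s.
5–7 s: v starts -12 cm/s; Δx = -12·2 + ½·-1·2² = -26 cm; v ends -14 cm/s.
7–9 s: v starts -14 cm/s; Δx = -14·2 + ½·-9·2² = -46 cm; v ends -32 cm/s.
9–15 s: v starts -32 cm/s; Δx = -32·6 + ½·10·6² = -12 cm; v ends 28 cm/s.
x(15) = -4 + Σ Δx = -110.5 cm.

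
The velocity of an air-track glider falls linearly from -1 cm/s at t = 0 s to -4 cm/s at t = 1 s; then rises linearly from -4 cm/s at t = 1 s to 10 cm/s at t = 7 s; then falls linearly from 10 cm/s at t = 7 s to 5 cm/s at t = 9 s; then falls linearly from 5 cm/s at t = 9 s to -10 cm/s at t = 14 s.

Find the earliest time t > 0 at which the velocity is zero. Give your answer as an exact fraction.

v changes sign on 1–7 s (from -4 to 10); the graph is linear there, so v = 0 at t = 1 + (4)·(7 − 1)/(10 − -4) = 19/7 s.

t = 19/7 s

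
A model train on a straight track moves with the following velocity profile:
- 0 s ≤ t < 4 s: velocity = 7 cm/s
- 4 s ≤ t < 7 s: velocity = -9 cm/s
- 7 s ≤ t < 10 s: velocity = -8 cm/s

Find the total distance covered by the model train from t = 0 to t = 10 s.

79 cm

Distance (not displacement) is the total path length: add the absolute areas under v-t.
0–4 s: |7| × 4 = 28 cm
4–7 s: |-9| × 3 = 27 cm
7–10 s: |-8| × 3 = 24 cm
Total distance = 79 cm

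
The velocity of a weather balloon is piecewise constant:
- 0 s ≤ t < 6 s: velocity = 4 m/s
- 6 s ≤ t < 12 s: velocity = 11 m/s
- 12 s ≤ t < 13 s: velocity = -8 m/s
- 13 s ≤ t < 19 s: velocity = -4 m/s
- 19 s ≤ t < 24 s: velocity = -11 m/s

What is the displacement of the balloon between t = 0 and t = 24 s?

Displacement is the signed area under the v-t curve.
0–6 s: 4 × 6 = 24 m
6–12 s: 11 × 6 = 66 m
12–13 s: -8 × 1 = -8 m
13–19 s: -4 × 6 = -24 m
19–24 s: -11 × 5 = -55 m
Net displacement = 3 m

3 m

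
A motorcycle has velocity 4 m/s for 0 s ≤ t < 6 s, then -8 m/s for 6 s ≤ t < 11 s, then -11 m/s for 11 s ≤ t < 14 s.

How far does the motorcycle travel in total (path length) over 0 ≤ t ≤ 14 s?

Total distance travelled is ∫|v| dt — sum the magnitudes of each area piece.
0–6 s: |4| × 6 = 24 m
6–11 s: |-8| × 5 = 40 m
11–14 s: |-11| × 3 = 33 m
Total distance = 97 m

97 m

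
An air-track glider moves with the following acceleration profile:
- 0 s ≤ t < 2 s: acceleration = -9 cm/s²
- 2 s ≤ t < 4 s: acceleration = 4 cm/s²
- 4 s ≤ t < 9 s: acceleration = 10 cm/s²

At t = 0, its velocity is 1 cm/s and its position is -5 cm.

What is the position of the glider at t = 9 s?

On each constant-a segment, Δv = aΔt and Δx = v₀Δt + ½aΔt²; chain segment to segment.
0–2 s: v starts 1 cm/s; Δx = 1·2 + ½·-9·2² = -16 cm; v ends -17 cm/s.
2–4 s: v starts -17 cm/s; Δx = -17·2 + ½·4·2² = -26 cm; v ends -9 cm/s.
4–9 s: v starts -9 cm/s; Δx = -9·5 + ½·10·5² = 80 cm; v ends 41 cm/s.
x(9) = -5 + Σ Δx = 33 cm.

33 cm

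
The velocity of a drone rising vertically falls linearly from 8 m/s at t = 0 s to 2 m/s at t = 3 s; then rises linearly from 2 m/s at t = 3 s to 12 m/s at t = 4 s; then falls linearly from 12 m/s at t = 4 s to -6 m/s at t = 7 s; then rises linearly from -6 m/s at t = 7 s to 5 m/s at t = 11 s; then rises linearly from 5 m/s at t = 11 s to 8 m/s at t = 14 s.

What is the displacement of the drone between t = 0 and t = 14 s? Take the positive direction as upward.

48.5 m

Net displacement equals the area under the velocity-time graph (areas below the axis count negative).
0–3 s: ½(8 + 2)(3) = 15 m
3–4 s: ½(2 + 12)(1) = 7 m
4–7 s: ½(12 + -6)(3) = 9 m
7–11 s: ½(-6 + 5)(4) = -2 m
11–14 s: ½(5 + 8)(3) = 19.5 m
Net displacement = 48.5 m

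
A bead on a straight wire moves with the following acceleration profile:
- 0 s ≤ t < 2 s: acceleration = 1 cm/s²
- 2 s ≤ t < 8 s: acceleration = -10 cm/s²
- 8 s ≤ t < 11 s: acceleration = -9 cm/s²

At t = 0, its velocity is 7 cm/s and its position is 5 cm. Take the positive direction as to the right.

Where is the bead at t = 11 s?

-298.5 cm

On each constant-a segment, Δv = aΔt and Δx = v₀Δt + ½aΔt²; chain segment to segment.
0–2 s: v starts 7 cm/s; Δx = 7·2 + ½·1·2² = 16 cm; v ends 9 cm/s.
2–8 s: v starts 9 cm/s; Δx = 9·6 + ½·-10·6² = -126 cm; v ends -51 cm/s.
8–11 s: v starts -51 cm/s; Δx = -51·3 + ½·-9·3² = -193.5 cm; v ends -78 cm/s.
x(11) = 5 + Σ Δx = -298.5 cm.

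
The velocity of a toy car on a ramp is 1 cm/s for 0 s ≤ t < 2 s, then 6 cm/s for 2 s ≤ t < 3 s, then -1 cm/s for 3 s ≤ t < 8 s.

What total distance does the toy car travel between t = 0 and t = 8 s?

13 cm

Total distance travelled is ∫|v| dt — sum the magnitudes of each area piece.
0–2 s: |1| × 2 = 2 cm
2–3 s: |6| × 1 = 6 cm
3–8 s: |-1| × 5 = 5 cm
Total distance = 13 cm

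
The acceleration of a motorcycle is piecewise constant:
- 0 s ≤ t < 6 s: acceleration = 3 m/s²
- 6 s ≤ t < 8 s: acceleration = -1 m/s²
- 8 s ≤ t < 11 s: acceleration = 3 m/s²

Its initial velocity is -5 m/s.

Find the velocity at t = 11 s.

Δv equals the area under the a-t graph; then v = v₀ + Δv.
0–6 s: 3 × 6 = 18 m/s
6–8 s: -1 × 2 = -2 m/s
8–11 s: 3 × 3 = 9 m/s
Δv = 25 m/s, so v(11) = -5 + (25) = 20 m/s.

20 m/s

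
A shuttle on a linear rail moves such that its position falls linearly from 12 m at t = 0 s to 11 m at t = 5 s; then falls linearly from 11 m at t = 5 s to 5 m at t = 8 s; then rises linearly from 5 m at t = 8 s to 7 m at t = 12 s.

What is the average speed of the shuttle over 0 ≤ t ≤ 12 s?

Average speed = (total path length)/(elapsed time); on a piecewise-linear x-t graph the path length is Σ|Δx|.
0–5 s: |Δx| = |11 − 12| = 1 m
5–8 s: |Δx| = |5 − 11| = 6 m
8–12 s: |Δx| = |7 − 5| = 2 m
Total path = 9 m; average speed = 9/12 = 0.75 m/s.

0.75 m/s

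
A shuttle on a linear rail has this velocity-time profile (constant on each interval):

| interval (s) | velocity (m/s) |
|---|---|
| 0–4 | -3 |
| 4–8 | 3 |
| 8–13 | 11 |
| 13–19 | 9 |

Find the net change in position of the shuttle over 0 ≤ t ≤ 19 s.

109 m

Displacement is the signed area under the v-t curve.
0–4 s: -3 × 4 = -12 m
4–8 s: 3 × 4 = 12 m
8–13 s: 11 × 5 = 55 m
13–19 s: 9 × 6 = 54 m
Net displacement = 109 m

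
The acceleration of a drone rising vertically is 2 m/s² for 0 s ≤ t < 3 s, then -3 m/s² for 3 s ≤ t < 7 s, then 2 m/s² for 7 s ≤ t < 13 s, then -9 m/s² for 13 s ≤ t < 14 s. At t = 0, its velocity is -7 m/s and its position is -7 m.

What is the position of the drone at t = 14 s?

-94.5 m

On each constant-a segment, Δv = aΔt and Δx = v₀Δt + ½aΔt²; chain segment to segment.
0–3 s: v starts -7 m/s; Δx = -7·3 + ½·2·3² = -12 m; v ends -1 m/s.
3–7 s: v starts -1 m/s; Δx = -1·4 + ½·-3·4² = -28 m; v ends -13 m/s.
7–13 s: v starts -13 m/s; Δx = -13·6 + ½·2·6² = -42 m; v ends -1 m/s.
13–14 s: v starts -1 m/s; Δx = -1·1 + ½·-9·1² = -5.5 m; v ends -10 m/s.
x(14) = -7 + Σ Δx = -94.5 m.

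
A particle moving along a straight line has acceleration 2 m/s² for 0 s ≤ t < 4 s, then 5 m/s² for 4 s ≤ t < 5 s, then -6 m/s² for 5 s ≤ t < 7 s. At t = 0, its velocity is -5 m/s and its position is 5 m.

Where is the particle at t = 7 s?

On each constant-a segment, Δv = aΔt and Δx = v₀Δt + ½aΔt²; chain segment to segment.
0–4 s: v starts -5 m/s; Δx = -5·4 + ½·2·4² = -4 m; v ends 3 m/s.
4–5 s: v starts 3 m/s; Δx = 3·1 + ½·5·1² = 5.5 m; v ends 8 m/s.
5–7 s: v starts 8 m/s; Δx = 8·2 + ½·-6·2² = 4 m; v ends -4 m/s.
x(7) = 5 + Σ Δx = 10.5 m.

10.5 m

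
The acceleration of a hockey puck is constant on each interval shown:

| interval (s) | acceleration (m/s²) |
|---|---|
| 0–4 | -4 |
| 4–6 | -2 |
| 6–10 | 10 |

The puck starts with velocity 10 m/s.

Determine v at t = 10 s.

30 m/s

Δv equals the area under the a-t graph; then v = v₀ + Δv.
0–4 s: -4 × 4 = -16 m/s
4–6 s: -2 × 2 = -4 m/s
6–10 s: 10 × 4 = 40 m/s
Δv = 20 m/s, so v(10) = 10 + (20) = 30 m/s.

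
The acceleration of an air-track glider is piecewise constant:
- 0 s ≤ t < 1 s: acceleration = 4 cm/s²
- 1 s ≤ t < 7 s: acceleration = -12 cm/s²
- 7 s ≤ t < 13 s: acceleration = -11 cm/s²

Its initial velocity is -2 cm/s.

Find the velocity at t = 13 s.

-136 cm/s

Δv equals the area under the a-t graph; then v = v₀ + Δv.
0–1 s: 4 × 1 = 4 cm/s
1–7 s: -12 × 6 = -72 cm/s
7–13 s: -11 × 6 = -66 cm/s
Δv = -134 cm/s, so v(13) = -2 + (-134) = -136 cm/s.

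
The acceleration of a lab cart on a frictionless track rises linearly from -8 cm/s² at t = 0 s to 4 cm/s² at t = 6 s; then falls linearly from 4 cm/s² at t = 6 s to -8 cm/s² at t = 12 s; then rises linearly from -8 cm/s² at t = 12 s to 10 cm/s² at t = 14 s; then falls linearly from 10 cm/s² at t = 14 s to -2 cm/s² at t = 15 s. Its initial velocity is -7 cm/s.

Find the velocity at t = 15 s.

Δv equals the area under the a-t graph; then v = v₀ + Δv.
0–6 s: ½(-8 + 4)(6) = -12 cm/s
6–12 s: ½(4 + -8)(6) = -12 cm/s
12–14 s: ½(-8 + 10)(2) = 2 cm/s
14–15 s: ½(10 + -2)(1) = 4 cm/s
Δv = -18 cm/s, so v(15) = -7 + (-18) = -25 cm/s.

-25 cm/s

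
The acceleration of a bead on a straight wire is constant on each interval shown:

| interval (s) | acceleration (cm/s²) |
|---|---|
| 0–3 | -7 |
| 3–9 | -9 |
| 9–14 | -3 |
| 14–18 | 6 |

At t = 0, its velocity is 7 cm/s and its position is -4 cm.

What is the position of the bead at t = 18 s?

On each constant-a segment, Δv = aΔt and Δx = v₀Δt + ½aΔt²; chain segment to segment.
0–3 s: v starts 7 cm/s; Δx = 7·3 + ½·-7·3² = -10.5 cm; v ends -14 cm/s.
3–9 s: v starts -14 cm/s; Δx = -14·6 + ½·-9·6² = -246 cm; v ends -68 cm/s.
9–14 s: v starts -68 cm/s; Δx = -68·5 + ½·-3·5² = -377.5 cm; v ends -83 cm/s.
14–18 s: v starts -83 cm/s; Δx = -83·4 + ½·6·4² = -284 cm; v ends -59 cm/s.
x(18) = -4 + Σ Δx = -922 cm.

-922 cm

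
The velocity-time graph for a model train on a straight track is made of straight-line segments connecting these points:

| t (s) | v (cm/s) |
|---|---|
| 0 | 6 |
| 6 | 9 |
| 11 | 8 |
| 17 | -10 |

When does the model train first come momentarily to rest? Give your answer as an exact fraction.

v changes sign on 11–17 s (from 8 to -10); the graph is linear there, so v = 0 at t = 11 + (-8)·(17 − 11)/(-10 − 8) = 41/3 s.

t = 41/3 s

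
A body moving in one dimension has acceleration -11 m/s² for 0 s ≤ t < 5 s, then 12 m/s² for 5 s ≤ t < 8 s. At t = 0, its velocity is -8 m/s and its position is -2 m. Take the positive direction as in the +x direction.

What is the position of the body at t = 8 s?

-314.5 m

On each constant-a segment, Δv = aΔt and Δx = v₀Δt + ½aΔt²; chain segment to segment.
0–5 s: v starts -8 m/s; Δx = -8·5 + ½·-11·5² = -177.5 m; v ends -63 m/s.
5–8 s: v starts -63 m/s; Δx = -63·3 + ½·12·3² = -135 m; v ends -27 m/s.
x(8) = -2 + Σ Δx = -314.5 m.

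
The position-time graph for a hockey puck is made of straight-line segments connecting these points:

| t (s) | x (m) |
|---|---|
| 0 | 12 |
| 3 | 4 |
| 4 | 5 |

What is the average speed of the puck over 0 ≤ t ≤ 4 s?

2.25 m/s

Average speed = (total path length)/(elapsed time); on a piecewise-linear x-t graph the path length is Σ|Δx|.
0–3 s: |Δx| = |4 − 12| = 8 m
3–4 s: |Δx| = |5 − 4| = 1 m
Total path = 9 m; average speed = 9/4 = 2.25 m/s.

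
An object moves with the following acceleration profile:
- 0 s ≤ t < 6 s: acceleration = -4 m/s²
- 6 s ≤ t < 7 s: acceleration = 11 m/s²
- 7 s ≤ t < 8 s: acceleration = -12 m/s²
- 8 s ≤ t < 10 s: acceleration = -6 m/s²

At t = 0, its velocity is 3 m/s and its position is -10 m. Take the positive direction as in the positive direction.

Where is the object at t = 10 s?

-151.5 m

On each constant-a segment, Δv = aΔt and Δx = v₀Δt + ½aΔt²; chain segment to segment.
0–6 s: v starts 3 m/s; Δx = 3·6 + ½·-4·6² = -54 m; v ends -21 m/s.
6–7 s: v starts -21 m/s; Δx = -21·1 + ½·11·1² = -15.5 m; v ends -10 m/s.
7–8 s: v starts -10 m/s; Δx = -10·1 + ½·-12·1² = -16 m; v ends -22 m/s.
8–10 s: v starts -22 m/s; Δx = -22·2 + ½·-6·2² = -56 m; v ends -34 m/s.
x(10) = -10 + Σ Δx = -151.5 m.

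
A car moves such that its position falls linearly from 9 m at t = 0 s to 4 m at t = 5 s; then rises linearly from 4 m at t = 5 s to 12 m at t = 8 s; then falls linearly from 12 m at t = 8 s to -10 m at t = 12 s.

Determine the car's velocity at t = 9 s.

Velocity is the slope of the x-t graph on 8–12 s: (-10 − 12)/(12 − 8) = -5.5 m/s.

-5.5 m/s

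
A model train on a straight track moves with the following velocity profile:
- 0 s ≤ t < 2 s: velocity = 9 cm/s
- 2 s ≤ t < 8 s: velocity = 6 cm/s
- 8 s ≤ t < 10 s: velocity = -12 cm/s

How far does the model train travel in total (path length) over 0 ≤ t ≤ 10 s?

78 cm

Distance (not displacement) is the total path length: add the absolute areas under v-t.
0–2 s: |9| × 2 = 18 cm
2–8 s: |6| × 6 = 36 cm
8–10 s: |-12| × 2 = 24 cm
Total distance = 78 cm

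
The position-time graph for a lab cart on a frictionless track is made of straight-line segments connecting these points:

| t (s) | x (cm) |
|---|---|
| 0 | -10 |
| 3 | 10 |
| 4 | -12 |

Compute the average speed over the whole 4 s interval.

10.5 cm/s

Average speed = (total path length)/(elapsed time); on a piecewise-linear x-t graph the path length is Σ|Δx|.
0–3 s: |Δx| = |10 − -10| = 20 cm
3–4 s: |Δx| = |-12 − 10| = 22 cm
Total path = 42 cm; average speed = 42/4 = 10.5 cm/s.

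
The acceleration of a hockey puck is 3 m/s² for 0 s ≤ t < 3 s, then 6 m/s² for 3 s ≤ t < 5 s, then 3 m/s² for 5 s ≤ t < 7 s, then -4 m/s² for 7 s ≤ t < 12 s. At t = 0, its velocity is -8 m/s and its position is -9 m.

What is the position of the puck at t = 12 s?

71.5 m

On each constant-a segment, Δv = aΔt and Δx = v₀Δt + ½aΔt²; chain segment to segment.
0–3 s: v starts -8 m/s; Δx = -8·3 + ½·3·3² = -10.5 m; v ends 1 m/s.
3–5 s: v starts 1 m/s; Δx = 1·2 + ½·6·2² = 14 m; v ends 13 m/s.
5–7 s: v starts 13 m/s; Δx = 13·2 + ½·3·2² = 32 m; v ends 19 m/s.
7–12 s: v starts 19 m/s; Δx = 19·5 + ½·-4·5² = 45 m; v ends -1 m/s.
x(12) = -9 + Σ Δx = 71.5 m.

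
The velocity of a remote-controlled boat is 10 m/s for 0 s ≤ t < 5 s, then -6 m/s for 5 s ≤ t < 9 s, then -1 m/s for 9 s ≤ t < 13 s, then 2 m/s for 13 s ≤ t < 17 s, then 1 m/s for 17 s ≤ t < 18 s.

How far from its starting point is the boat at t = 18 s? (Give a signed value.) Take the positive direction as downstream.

Displacement is the signed area under the v-t curve.
0–5 s: 10 × 5 = 50 m
5–9 s: -6 × 4 = -24 m
9–13 s: -1 × 4 = -4 m
13–17 s: 2 × 4 = 8 m
17–18 s: 1 × 1 = 1 m
Net displacement = 31 m

31 m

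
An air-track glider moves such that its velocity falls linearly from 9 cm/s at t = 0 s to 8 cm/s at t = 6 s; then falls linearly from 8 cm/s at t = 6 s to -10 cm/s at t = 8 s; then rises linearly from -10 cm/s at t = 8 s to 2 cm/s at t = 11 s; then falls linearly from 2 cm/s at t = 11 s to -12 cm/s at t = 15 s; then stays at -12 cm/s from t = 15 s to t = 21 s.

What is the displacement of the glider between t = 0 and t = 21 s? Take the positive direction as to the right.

-55 cm

Displacement is the signed area under the v-t curve.
0–6 s: ½(9 + 8)(6) = 51 cm
6–8 s: ½(8 + -10)(2) = -2 cm
8–11 s: ½(-10 + 2)(3) = -12 cm
11–15 s: ½(2 + -12)(4) = -20 cm
15–21 s: -12 × 6 = -72 cm
Net displacement = -55 cm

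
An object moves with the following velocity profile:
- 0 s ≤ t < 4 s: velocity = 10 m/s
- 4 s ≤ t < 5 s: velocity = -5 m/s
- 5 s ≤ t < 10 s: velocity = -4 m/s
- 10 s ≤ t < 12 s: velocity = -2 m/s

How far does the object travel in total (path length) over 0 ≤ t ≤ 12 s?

Total distance travelled is ∫|v| dt — sum the magnitudes of each area piece.
0–4 s: |10| × 4 = 40 m
4–5 s: |-5| × 1 = 5 m
5–10 s: |-4| × 5 = 20 m
10–12 s: |-2| × 2 = 4 m
Total distance = 69 m

69 m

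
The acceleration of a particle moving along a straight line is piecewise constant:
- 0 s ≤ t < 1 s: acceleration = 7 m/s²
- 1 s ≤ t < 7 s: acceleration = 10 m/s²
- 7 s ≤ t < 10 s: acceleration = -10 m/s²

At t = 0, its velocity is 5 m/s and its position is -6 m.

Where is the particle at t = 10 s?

425.5 m

On each constant-a segment, Δv = aΔt and Δx = v₀Δt + ½aΔt²; chain segment to segment.
0–1 s: v starts 5 m/s; Δx = 5·1 + ½·7·1² = 8.5 m; v ends 12 m/s.
1–7 s: v starts 12 m/s; Δx = 12·6 + ½·10·6² = 252 m; v ends 72 m/s.
7–10 s: v starts 72 m/s; Δx = 72·3 + ½·-10·3² = 171 m; v ends 42 m/s.
x(10) = -6 + Σ Δx = 425.5 m.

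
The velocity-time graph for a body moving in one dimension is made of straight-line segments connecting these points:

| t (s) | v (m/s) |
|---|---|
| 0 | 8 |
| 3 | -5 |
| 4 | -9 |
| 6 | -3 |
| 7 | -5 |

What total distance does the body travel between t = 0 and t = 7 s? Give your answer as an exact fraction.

865/26 m

Distance (not displacement) is the total path length: add the absolute areas under v-t.
0–3 s: v = 0 at t = 24/13 s; triangle areas 96/13 + 75/26 = 267/26 m
3–4 s: |½(-5 + -9)(1)| = 7 m
4–6 s: |½(-9 + -3)(2)| = 12 m
6–7 s: |½(-3 + -5)(1)| = 4 m
Total distance = 865/26 m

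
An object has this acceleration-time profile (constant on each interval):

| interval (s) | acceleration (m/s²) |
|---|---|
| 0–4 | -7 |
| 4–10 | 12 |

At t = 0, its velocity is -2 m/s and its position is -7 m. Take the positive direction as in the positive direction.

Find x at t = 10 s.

On each constant-a segment, Δv = aΔt and Δx = v₀Δt + ½aΔt²; chain segment to segment.
0–4 s: v starts -2 m/s; Δx = -2·4 + ½·-7·4² = -64 m; v ends -30 m/s.
4–10 s: v starts -30 m/s; Δx = -30·6 + ½·12·6² = 36 m; v ends 42 m/s.
x(10) = -7 + Σ Δx = -35 m.

-35 m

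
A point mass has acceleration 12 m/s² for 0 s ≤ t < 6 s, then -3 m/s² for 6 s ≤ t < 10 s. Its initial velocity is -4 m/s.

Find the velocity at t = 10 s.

56 m/s

Δv equals the area under the a-t graph; then v = v₀ + Δv.
0–6 s: 12 × 6 = 72 m/s
6–10 s: -3 × 4 = -12 m/s
Δv = 60 m/s, so v(10) = -4 + (60) = 56 m/s.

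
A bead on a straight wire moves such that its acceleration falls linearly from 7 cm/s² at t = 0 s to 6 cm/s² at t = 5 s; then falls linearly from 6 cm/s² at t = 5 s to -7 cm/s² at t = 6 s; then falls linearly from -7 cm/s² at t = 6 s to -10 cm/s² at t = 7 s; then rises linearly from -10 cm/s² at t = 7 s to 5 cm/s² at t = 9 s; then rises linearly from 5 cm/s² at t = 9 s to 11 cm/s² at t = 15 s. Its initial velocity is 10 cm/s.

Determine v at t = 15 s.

Δv equals the area under the a-t graph; then v = v₀ + Δv.
0–5 s: ½(7 + 6)(5) = 32.5 cm/s
5–6 s: ½(6 + -7)(1) = -0.5 cm/s
6–7 s: ½(-7 + -10)(1) = -8.5 cm/s
7–9 s: ½(-10 + 5)(2) = -5 cm/s
9–15 s: ½(5 + 11)(6) = 48 cm/s
Δv = 66.5 cm/s, so v(15) = 10 + (66.5) = 76.5 cm/s.

76.5 cm/s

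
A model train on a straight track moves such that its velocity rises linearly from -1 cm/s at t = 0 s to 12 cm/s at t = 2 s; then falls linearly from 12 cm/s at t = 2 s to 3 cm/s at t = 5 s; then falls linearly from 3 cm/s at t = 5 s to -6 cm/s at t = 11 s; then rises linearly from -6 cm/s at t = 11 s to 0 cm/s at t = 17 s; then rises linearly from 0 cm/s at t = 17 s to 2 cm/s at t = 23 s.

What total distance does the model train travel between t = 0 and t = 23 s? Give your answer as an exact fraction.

1889/26 cm

Distance (not displacement) is the total path length: add the absolute areas under v-t.
0–2 s: v = 0 at t = 2/13 s; triangle areas 1/13 + 144/13 = 145/13 cm
2–5 s: |½(12 + 3)(3)| = 22.5 cm
5–11 s: v = 0 at t = 7 s; triangle areas 3 + 12 = 15 cm
11–17 s: |½(-6 + 0)(6)| = 18 cm
17–23 s: |½(0 + 2)(6)| = 6 cm
Total distance = 1889/26 cm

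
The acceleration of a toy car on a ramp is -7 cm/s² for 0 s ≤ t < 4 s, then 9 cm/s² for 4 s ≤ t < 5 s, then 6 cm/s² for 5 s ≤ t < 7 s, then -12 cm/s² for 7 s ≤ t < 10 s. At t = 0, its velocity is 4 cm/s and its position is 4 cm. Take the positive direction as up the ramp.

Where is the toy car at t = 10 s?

-136.5 cm

On each constant-a segment, Δv = aΔt and Δx = v₀Δt + ½aΔt²; chain segment to segment.
0–4 s: v starts 4 cm/s; Δx = 4·4 + ½·-7·4² = -40 cm; v ends -24 cm/s.
4–5 s: v starts -24 cm/s; Δx = -24·1 + ½·9·1² = -19.5 cm; v ends -15 cm/s.
5–7 s: v starts -15 cm/s; Δx = -15·2 + ½·6·2² = -18 cm; v ends -3 cm/s.
7–10 s: v starts -3 cm/s; Δx = -3·3 + ½·-12·3² = -63 cm; v ends -39 cm/s.
x(10) = 4 + Σ Δx = -136.5 cm.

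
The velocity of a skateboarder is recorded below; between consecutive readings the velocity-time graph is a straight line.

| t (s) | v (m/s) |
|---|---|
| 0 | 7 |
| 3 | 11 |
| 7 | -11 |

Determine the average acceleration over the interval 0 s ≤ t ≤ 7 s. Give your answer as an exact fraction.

Average acceleration = Δv/Δt = (-11 − 7)/(7 − 0) = -18/7 m/s².

-18/7 m/s²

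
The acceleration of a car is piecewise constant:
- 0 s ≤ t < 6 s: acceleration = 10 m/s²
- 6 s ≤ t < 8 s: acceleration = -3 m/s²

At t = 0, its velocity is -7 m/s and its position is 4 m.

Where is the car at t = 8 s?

On each constant-a segment, Δv = aΔt and Δx = v₀Δt + ½aΔt²; chain segment to segment.
0–6 s: v starts -7 m/s; Δx = -7·6 + ½·10·6² = 138 m; v ends 53 m/s.
6–8 s: v starts 53 m/s; Δx = 53·2 + ½·-3·2² = 100 m; v ends 47 m/s.
x(8) = 4 + Σ Δx = 242 m.

242 m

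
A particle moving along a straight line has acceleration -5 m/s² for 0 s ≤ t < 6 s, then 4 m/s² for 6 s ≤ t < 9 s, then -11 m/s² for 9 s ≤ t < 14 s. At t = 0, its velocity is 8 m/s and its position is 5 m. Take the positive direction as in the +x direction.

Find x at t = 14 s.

On each constant-a segment, Δv = aΔt and Δx = v₀Δt + ½aΔt²; chain segment to segment.
0–6 s: v starts 8 m/s; Δx = 8·6 + ½·-5·6² = -42 m; v ends -22 m/s.
6–9 s: v starts -22 m/s; Δx = -22·3 + ½·4·3² = -48 m; v ends -10 m/s.
9–14 s: v starts -10 m/s; Δx = -10·5 + ½·-11·5² = -187.5 m; v ends -65 m/s.
x(14) = 5 + Σ Δx = -272.5 m.

-272.5 m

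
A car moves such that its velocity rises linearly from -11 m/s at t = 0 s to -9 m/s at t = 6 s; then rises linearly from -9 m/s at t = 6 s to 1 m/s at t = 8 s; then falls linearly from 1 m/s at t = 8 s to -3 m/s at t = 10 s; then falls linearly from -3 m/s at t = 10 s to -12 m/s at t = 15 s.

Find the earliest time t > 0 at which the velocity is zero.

v changes sign on 6–8 s (from -9 to 1); the graph is linear there, so v = 0 at t = 6 + (9)·(8 − 6)/(1 − -9) = 7.8 s.

t = 7.8 s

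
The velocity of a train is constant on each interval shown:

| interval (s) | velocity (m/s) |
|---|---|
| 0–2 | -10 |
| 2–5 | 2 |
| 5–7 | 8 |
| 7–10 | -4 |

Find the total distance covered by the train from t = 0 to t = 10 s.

54 m

Total distance travelled is ∫|v| dt — sum the magnitudes of each area piece.
0–2 s: |-10| × 2 = 20 m
2–5 s: |2| × 3 = 6 m
5–7 s: |8| × 2 = 16 m
7–10 s: |-4| × 3 = 12 m
Total distance = 54 m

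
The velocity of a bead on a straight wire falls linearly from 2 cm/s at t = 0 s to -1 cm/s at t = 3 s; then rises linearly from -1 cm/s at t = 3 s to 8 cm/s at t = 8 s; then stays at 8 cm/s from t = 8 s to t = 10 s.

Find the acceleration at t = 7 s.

Acceleration is the slope of the v-t graph on 3–8 s: (8 − -1)/(8 − 3) = 1.8 cm/s².

1.8 cm/s²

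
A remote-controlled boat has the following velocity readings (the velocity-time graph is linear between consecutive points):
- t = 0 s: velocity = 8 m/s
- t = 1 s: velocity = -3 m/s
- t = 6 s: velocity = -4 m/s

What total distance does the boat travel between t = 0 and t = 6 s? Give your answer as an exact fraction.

229/11 m

Distance (not displacement) is the total path length: add the absolute areas under v-t.
0–1 s: v = 0 at t = 8/11 s; triangle areas 32/11 + 9/22 = 73/22 m
1–6 s: |½(-3 + -4)(5)| = 17.5 m
Total distance = 229/11 m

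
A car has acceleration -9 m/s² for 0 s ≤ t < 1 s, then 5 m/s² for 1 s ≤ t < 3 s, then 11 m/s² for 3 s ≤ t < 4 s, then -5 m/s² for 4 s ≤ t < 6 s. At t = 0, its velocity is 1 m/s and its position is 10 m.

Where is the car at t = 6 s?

On each constant-a segment, Δv = aΔt and Δx = v₀Δt + ½aΔt²; chain segment to segment.
0–1 s: v starts 1 m/s; Δx = 1·1 + ½·-9·1² = -3.5 m; v ends -8 m/s.
1–3 s: v starts -8 m/s; Δx = -8·2 + ½·5·2² = -6 m; v ends 2 m/s.
3–4 s: v starts 2 m/s; Δx = 2·1 + ½·11·1² = 7.5 m; v ends 13 m/s.
4–6 s: v starts 13 m/s; Δx = 13·2 + ½·-5·2² = 16 m; v ends 3 m/s.
x(6) = 10 + Σ Δx = 24 m.

24 m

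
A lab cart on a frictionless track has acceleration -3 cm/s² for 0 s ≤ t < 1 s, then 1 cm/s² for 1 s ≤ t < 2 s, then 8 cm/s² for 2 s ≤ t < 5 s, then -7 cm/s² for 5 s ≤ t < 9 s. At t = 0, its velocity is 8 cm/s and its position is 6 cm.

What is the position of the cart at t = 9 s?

On each constant-a segment, Δv = aΔt and Δx = v₀Δt + ½aΔt²; chain segment to segment.
0–1 s: v starts 8 cm/s; Δx = 8·1 + ½·-3·1² = 6.5 cm; v ends 5 cm/s.
1–2 s: v starts 5 cm/s; Δx = 5·1 + ½·1·1² = 5.5 cm; v ends 6 cm/s.
2–5 s: v starts 6 cm/s; Δx = 6·3 + ½·8·3² = 54 cm; v ends 30 cm/s.
5–9 s: v starts 30 cm/s; Δx = 30·4 + ½·-7·4² = 64 cm; v ends 2 cm/s.
x(9) = 6 + Σ Δx = 136 cm.

136 cm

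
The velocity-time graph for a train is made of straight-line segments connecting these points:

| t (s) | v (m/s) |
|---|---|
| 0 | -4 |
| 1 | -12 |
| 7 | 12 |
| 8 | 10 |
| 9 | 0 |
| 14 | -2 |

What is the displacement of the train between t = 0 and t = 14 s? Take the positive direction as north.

Net displacement equals the area under the velocity-time graph (areas below the axis count negative).
0–1 s: ½(-4 + -12)(1) = -8 m
1–7 s: ½(-12 + 12)(6) = 0 m
7–8 s: ½(12 + 10)(1) = 11 m
8–9 s: ½(10 + 0)(1) = 5 m
9–14 s: ½(0 + -2)(5) = -5 m
Net displacement = 3 m

3 m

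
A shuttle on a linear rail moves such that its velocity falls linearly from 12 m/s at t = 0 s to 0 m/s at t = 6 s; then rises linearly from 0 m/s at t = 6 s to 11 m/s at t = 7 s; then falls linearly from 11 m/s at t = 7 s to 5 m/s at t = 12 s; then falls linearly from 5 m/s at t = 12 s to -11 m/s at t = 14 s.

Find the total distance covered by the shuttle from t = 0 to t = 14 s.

Distance (not displacement) is the total path length: add the absolute areas under v-t.
0–6 s: |½(12 + 0)(6)| = 36 m
6–7 s: |½(0 + 11)(1)| = 5.5 m
7–12 s: |½(11 + 5)(5)| = 40 m
12–14 s: v = 0 at t = 12.625 s; triangle areas 1.5625 + 7.5625 = 9.125 m
Total distance = 90.625 m

90.625 m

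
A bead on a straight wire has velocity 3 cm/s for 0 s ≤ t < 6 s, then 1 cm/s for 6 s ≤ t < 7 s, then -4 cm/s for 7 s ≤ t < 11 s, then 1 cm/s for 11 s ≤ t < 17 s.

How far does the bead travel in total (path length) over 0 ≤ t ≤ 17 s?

41 cm

Total distance travelled is ∫|v| dt — sum the magnitudes of each area piece.
0–6 s: |3| × 6 = 18 cm
6–7 s: |1| × 1 = 1 cm
7–11 s: |-4| × 4 = 16 cm
11–17 s: |1| × 6 = 6 cm
Total distance = 41 cm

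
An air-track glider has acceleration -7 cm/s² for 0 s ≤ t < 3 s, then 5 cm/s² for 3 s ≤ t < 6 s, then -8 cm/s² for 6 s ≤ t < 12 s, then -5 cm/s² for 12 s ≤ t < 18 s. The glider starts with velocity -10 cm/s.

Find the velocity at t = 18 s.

Δv equals the area under the a-t graph; then v = v₀ + Δv.
0–3 s: -7 × 3 = -21 cm/s
3–6 s: 5 × 3 = 15 cm/s
6–12 s: -8 × 6 = -48 cm/s
12–18 s: -5 × 6 = -30 cm/s
Δv = -84 cm/s, so v(18) = -10 + (-84) = -94 cm/s.

-94 cm/s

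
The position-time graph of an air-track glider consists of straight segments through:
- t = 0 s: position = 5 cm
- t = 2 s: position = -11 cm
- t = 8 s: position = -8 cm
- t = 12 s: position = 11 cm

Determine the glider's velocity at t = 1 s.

-8 cm/s

Velocity is the slope of the x-t graph on 0–2 s: (-11 − 5)/(2 − 0) = -8 cm/s.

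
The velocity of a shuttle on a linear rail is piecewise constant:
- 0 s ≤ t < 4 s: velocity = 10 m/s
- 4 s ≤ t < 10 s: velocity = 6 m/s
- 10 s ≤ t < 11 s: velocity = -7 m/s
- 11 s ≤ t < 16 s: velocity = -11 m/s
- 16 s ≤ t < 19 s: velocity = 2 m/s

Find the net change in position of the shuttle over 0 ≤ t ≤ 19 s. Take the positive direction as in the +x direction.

20 m

Net displacement equals the area under the velocity-time graph (areas below the axis count negative).
0–4 s: 10 × 4 = 40 m
4–10 s: 6 × 6 = 36 m
10–11 s: -7 × 1 = -7 m
11–16 s: -11 × 5 = -55 m
16–19 s: 2 × 3 = 6 m
Net displacement = 20 m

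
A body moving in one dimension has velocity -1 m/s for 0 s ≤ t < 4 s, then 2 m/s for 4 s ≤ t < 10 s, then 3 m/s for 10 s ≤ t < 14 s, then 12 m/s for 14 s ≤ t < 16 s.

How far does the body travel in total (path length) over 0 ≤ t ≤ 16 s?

Distance (not displacement) is the total path length: add the absolute areas under v-t.
0–4 s: |-1| × 4 = 4 m
4–10 s: |2| × 6 = 12 m
10–14 s: |3| × 4 = 12 m
14–16 s: |12| × 2 = 24 m
Total distance = 52 m

52 m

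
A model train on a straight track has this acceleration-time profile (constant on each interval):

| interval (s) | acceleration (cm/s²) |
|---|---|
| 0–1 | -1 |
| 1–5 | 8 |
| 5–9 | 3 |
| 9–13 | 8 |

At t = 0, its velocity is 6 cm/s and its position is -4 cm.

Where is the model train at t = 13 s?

517.5 cm

On each constant-a segment, Δv = aΔt and Δx = v₀Δt + ½aΔt²; chain segment to segment.
0–1 s: v starts 6 cm/s; Δx = 6·1 + ½·-1·1² = 5.5 cm; v ends 5 cm/s.
1–5 s: v starts 5 cm/s; Δx = 5·4 + ½·8·4² = 84 cm; v ends 37 cm/s.
5–9 s: v starts 37 cm/s; Δx = 37·4 + ½·3·4² = 172 cm; v ends 49 cm/s.
9–13 s: v starts 49 cm/s; Δx = 49·4 + ½·8·4² = 260 cm; v ends 81 cm/s.
x(13) = -4 + Σ Δx = 517.5 cm.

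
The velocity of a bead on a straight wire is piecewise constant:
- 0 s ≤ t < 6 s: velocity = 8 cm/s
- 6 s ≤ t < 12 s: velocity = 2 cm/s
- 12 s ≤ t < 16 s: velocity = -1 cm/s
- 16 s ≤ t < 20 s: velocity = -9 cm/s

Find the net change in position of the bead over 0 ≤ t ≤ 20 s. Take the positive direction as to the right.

20 cm

Net displacement equals the area under the velocity-time graph (areas below the axis count negative).
0–6 s: 8 × 6 = 48 cm
6–12 s: 2 × 6 = 12 cm
12–16 s: -1 × 4 = -4 cm
16–20 s: -9 × 4 = -36 cm
Net displacement = 20 cm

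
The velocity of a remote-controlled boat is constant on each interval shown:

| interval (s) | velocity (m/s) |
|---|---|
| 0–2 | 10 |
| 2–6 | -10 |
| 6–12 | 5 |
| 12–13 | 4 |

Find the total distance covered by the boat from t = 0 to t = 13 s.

94 m

Total distance travelled is ∫|v| dt — sum the magnitudes of each area piece.
0–2 s: |10| × 2 = 20 m
2–6 s: |-10| × 4 = 40 m
6–12 s: |5| × 6 = 30 m
12–13 s: |4| × 1 = 4 m
Total distance = 94 m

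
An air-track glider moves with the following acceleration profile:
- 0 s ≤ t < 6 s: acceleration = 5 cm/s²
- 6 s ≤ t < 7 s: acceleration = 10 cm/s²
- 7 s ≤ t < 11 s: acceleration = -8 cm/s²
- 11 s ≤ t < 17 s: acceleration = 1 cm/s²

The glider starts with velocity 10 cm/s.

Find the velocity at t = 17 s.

24 cm/s

Δv equals the area under the a-t graph; then v = v₀ + Δv.
0–6 s: 5 × 6 = 30 cm/s
6–7 s: 10 × 1 = 10 cm/s
7–11 s: -8 × 4 = -32 cm/s
11–17 s: 1 × 6 = 6 cm/s
Δv = 14 cm/s, so v(17) = 10 + (14) = 24 cm/s.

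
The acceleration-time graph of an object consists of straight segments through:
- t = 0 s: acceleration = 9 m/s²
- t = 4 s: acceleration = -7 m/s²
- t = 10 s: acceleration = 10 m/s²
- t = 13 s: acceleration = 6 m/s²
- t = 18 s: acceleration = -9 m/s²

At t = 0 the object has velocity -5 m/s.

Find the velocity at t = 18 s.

Δv equals the area under the a-t graph; then v = v₀ + Δv.
0–4 s: ½(9 + -7)(4) = 4 m/s
4–10 s: ½(-7 + 10)(6) = 9 m/s
10–13 s: ½(10 + 6)(3) = 24 m/s
13–18 s: ½(6 + -9)(5) = -7.5 m/s
Δv = 29.5 m/s, so v(18) = -5 + (29.5) = 24.5 m/s.

24.5 m/s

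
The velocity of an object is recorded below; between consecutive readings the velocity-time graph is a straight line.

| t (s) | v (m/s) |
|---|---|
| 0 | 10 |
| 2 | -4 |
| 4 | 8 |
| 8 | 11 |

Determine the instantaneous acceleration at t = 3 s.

6 m/s²

Acceleration is the slope of the v-t graph on 2–4 s: (8 − -4)/(4 − 2) = 6 m/s².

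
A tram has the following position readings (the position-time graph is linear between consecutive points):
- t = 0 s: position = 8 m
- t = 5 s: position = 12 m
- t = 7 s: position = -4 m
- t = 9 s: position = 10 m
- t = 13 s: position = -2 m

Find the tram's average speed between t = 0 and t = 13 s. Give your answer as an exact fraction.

46/13 m/s

Average speed = (total path length)/(elapsed time); on a piecewise-linear x-t graph the path length is Σ|Δx|.
0–5 s: |Δx| = |12 − 8| = 4 m
5–7 s: |Δx| = |-4 − 12| = 16 m
7–9 s: |Δx| = |10 − -4| = 14 m
9–13 s: |Δx| = |-2 − 10| = 12 m
Total path = 46 m; average speed = 46/13 = 46/13 m/s.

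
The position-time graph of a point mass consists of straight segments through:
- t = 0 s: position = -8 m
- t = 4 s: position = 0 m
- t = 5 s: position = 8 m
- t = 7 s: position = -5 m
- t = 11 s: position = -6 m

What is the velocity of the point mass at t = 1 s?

2 m/s

Velocity is the slope of the x-t graph on 0–4 s: (0 − -8)/(4 − 0) = 2 m/s.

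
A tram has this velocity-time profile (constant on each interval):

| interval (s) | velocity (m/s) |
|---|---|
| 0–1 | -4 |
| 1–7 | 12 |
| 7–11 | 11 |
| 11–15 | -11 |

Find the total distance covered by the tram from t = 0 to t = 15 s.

Distance (not displacement) is the total path length: add the absolute areas under v-t.
0–1 s: |-4| × 1 = 4 m
1–7 s: |12| × 6 = 72 m
7–11 s: |11| × 4 = 44 m
11–15 s: |-11| × 4 = 44 m
Total distance = 164 m

164 m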